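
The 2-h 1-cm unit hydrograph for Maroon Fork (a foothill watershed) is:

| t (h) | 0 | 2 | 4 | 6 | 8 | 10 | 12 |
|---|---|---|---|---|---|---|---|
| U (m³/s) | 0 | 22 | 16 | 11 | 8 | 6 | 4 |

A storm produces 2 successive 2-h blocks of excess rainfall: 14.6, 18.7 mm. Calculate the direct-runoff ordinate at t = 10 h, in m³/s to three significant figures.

By discrete convolution, Q_j = Σ (P_i / 10 mm) · U_{j−i}.
At t = 10 h (j=5): Q = (14.6/10)·6 + (18.7/10)·8 = 23.7 m³/s.

Q ≈ 23.7 m³/s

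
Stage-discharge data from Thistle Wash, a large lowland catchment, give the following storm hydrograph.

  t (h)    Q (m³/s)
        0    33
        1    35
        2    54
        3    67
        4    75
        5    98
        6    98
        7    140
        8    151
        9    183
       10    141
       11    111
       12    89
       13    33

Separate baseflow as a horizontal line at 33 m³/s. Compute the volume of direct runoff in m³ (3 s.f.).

V ≈ 3.05 × 10^6 m³

Direct-runoff ordinates (Q − Q_b): 0.0, 2.0, 21.0, 34.0, 42.0, 65.0, 65.0, 107.0, 118.0, 150.0, 108.0, 78.0, 56.0, 0.0 m³/s.
ΣQ_DR = 846.0 m³/s.
With Δt = 1 h = 3600 s, V = ΣQ_DR · Δt = 846.0 × 3600 = 3.05 × 10^6 m³.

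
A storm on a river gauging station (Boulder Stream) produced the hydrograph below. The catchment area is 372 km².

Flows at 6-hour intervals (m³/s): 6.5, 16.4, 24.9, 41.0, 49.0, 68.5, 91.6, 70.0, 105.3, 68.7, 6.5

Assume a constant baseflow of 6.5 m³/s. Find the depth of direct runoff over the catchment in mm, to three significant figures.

Direct runoff: 0.0, 9.9, 18.4, 34.5, 42.5, 62.0, 85.1, 63.5, 98.8, 62.2, 0.0 m³/s; ΣQ_DR = 476.9 m³/s.
V = ΣQ_DR · Δt = 476.9 × 21600 s = 1.030 × 10^7 m³.
Over A = 372 km², depth = V / A = 27.7 mm.

d ≈ 27.7 mm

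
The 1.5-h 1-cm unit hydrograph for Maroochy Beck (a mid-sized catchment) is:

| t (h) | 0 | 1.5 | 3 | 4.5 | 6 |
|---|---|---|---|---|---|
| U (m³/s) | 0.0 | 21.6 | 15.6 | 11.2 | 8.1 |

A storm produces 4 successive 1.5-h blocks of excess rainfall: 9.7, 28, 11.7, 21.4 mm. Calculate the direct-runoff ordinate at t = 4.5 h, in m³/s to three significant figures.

Q ≈ 79.8 m³/s

By discrete convolution, Q_j = Σ (P_i / 10 mm) · U_{j−i}.
At t = 4.5 h (j=3): Q = (9.7/10)·11.2 + (28/10)·15.6 + (11.7/10)·21.6 + (21.4/10)·0.0 = 79.8 m³/s.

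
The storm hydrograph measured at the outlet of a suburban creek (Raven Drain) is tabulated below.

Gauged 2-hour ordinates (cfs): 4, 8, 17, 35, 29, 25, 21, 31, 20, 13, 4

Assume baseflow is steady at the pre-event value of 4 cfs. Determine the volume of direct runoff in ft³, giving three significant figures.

Direct-runoff ordinates (Q − Q_b): 0.0, 4.0, 13.0, 31.0, 25.0, 21.0, 17.0, 27.0, 16.0, 9.0, 0.0 cfs.
ΣQ_DR = 163.0 cfs.
With Δt = 2 h = 7200 s, V = ΣQ_DR · Δt = 163.0 × 7200 = 1.17 × 10^6 ft³.

V ≈ 1.17 × 10^6 ft³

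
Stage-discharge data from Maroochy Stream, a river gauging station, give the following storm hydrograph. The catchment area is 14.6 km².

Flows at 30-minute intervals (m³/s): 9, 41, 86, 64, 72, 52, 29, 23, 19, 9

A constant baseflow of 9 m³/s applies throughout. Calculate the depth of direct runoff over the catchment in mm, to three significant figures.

Direct runoff: 0.0, 32.0, 77.0, 55.0, 63.0, 43.0, 20.0, 14.0, 10.0, 0.0 m³/s; ΣQ_DR = 314.0 m³/s.
V = ΣQ_DR · Δt = 314.0 × 1800 s = 5.652 × 10^5 m³.
Over A = 14.6 km², depth = V / A = 38.7 mm.

d ≈ 38.7 mm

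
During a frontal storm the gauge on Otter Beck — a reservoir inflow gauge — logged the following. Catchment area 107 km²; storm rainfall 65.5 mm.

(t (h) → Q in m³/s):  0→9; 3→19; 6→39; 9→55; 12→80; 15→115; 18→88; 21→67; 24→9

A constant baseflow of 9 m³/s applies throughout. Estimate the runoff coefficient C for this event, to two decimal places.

C ≈ 0.62

ΣQ_DR = 400.0 m³/s; V = ΣQ_DR·Δt = 4.320 × 10^6 m³.
Runoff depth d = V / A = 40.37 mm.
C = d / P = 40.37 / 65.5 = 0.62.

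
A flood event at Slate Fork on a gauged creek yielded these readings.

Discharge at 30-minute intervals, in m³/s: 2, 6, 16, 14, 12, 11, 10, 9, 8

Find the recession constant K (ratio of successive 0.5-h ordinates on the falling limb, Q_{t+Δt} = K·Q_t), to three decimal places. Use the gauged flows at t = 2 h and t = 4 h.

Using the recession-limb readings at t = 2 h and t = 4 h: Q falls from 12 to 8 m³/s over 4 intervals.
K = (Q₂/Q₁)^(1/4) = (8/12)^(1/4) = 0.904.

K ≈ 0.904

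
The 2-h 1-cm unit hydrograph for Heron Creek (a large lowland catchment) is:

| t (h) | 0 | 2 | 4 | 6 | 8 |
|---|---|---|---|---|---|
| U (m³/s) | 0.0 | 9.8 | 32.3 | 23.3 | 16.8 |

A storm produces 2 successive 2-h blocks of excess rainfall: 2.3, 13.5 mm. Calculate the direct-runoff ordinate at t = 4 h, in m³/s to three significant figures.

By discrete convolution, Q_j = Σ (P_i / 10 mm) · U_{j−i}.
At t = 4 h (j=2): Q = (2.3/10)·32.3 + (13.5/10)·9.8 = 20.7 m³/s.

Q ≈ 20.7 m³/s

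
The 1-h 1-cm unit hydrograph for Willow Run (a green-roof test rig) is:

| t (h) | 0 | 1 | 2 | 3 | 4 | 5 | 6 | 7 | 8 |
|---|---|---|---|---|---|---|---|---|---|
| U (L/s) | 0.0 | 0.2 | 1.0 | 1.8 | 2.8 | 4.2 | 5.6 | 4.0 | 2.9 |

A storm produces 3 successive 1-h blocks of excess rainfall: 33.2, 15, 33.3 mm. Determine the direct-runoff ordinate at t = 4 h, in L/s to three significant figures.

By discrete convolution, Q_j = Σ (P_i / 10 mm) · U_{j−i}.
At t = 4 h (j=4): Q = (33.2/10)·2.8 + (15/10)·1.8 + (33.3/10)·1.0 = 15.3 L/s.

Q ≈ 15.3 L/s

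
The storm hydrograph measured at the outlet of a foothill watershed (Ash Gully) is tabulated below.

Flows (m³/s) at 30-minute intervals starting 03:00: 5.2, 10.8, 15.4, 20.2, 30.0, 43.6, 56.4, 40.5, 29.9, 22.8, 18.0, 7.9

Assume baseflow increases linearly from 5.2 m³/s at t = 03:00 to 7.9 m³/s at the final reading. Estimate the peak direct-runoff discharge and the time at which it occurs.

Q_p = 49.73 m³/s at t = 06:00

Subtracting baseflow gives direct-runoff ordinates: 0.00, 5.35, 9.71, 14.26, 23.82, 37.17, 49.73, 33.58, 22.74, 15.39, 10.35, 0.00 m³/s.
The maximum is 49.73 m³/s, occurring at the reading for t = 06:00.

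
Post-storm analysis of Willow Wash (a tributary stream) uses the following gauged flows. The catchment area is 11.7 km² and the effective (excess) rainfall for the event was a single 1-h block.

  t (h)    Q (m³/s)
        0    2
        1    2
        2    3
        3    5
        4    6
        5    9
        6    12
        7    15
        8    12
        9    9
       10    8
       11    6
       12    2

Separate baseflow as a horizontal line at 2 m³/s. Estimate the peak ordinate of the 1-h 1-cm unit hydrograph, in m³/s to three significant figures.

Direct runoff: 0.0, 0.0, 1.0, 3.0, 4.0, 7.0, 10.0, 13.0, 10.0, 7.0, 6.0, 4.0, 0.0 m³/s; ΣQ_DR = 65.00 m³/s, peak = 13.0 m³/s.
Runoff depth d = ΣQ_DR·Δt / A = 65.00 × 3600 / (11.7 km²) = 20.00 mm.
The 1-cm UH is the DRH scaled by (10 mm)/d, so U_p = 13.0 × 10/20.00 = 6.50 m³/s.

U_p ≈ 6.50 m³/s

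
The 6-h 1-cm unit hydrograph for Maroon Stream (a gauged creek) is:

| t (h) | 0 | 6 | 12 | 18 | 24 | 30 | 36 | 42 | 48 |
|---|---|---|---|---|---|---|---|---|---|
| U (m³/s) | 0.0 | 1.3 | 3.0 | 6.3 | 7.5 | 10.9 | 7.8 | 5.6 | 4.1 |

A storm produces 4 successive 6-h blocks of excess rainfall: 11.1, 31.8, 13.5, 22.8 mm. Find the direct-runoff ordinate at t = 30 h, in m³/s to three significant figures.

By discrete convolution, Q_j = Σ (P_i / 10 mm) · U_{j−i}.
At t = 30 h (j=5): Q = (11.1/10)·10.9 + (31.8/10)·7.5 + (13.5/10)·6.3 + (22.8/10)·3.0 = 51.3 m³/s.

Q ≈ 51.3 m³/s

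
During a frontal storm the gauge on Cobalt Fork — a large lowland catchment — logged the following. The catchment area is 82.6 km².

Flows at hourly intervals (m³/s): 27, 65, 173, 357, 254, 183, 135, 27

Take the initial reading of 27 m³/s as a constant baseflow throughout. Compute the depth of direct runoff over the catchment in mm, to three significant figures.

d ≈ 43.8 mm

Direct runoff: 0.0, 38.0, 146.0, 330.0, 227.0, 156.0, 108.0, 0.0 m³/s; ΣQ_DR = 1005 m³/s.
V = ΣQ_DR · Δt = 1005 × 3600 s = 3.618 × 10^6 m³.
Over A = 82.6 km², depth = V / A = 43.8 mm.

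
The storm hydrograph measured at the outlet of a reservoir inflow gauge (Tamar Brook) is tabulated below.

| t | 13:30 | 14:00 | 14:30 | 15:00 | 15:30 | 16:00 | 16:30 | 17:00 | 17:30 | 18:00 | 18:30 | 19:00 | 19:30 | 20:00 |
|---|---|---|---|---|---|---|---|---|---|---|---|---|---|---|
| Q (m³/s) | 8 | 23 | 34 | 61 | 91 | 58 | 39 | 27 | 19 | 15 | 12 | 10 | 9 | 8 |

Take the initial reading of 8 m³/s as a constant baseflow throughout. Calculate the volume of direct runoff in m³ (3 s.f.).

Direct-runoff ordinates (Q − Q_b): 0.0, 15.0, 26.0, 53.0, 83.0, 50.0, 31.0, 19.0, 11.0, 7.0, 4.0, 2.0, 1.0, 0.0 m³/s.
ΣQ_DR = 302.0 m³/s.
With Δt = 0.5 h = 1800 s, V = ΣQ_DR · Δt = 302.0 × 1800 = 5.44 × 10^5 m³.

V ≈ 5.44 × 10^5 m³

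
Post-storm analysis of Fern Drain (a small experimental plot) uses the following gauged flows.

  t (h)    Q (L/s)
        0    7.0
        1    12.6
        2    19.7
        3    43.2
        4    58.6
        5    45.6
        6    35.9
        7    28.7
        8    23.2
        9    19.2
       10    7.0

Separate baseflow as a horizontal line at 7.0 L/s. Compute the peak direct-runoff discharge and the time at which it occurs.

Subtracting baseflow gives direct-runoff ordinates: 0.0, 5.6, 12.7, 36.2, 51.6, 38.6, 28.9, 21.7, 16.2, 12.2, 0.0 L/s.
The maximum is 51.6 L/s, occurring at the reading for t = 4 h.

Q_p = 51.6 L/s at t = 4 h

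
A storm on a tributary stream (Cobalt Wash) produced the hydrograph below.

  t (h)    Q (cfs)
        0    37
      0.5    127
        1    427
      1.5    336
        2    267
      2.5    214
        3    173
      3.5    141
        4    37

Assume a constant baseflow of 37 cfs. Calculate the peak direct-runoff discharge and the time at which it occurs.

Subtracting baseflow gives direct-runoff ordinates: 0.0, 90.0, 390.0, 299.0, 230.0, 177.0, 136.0, 104.0, 0.0 cfs.
The maximum is 390.0 cfs, occurring at the reading for t = 1 h.

Q_p = 390.0 cfs at t = 1 h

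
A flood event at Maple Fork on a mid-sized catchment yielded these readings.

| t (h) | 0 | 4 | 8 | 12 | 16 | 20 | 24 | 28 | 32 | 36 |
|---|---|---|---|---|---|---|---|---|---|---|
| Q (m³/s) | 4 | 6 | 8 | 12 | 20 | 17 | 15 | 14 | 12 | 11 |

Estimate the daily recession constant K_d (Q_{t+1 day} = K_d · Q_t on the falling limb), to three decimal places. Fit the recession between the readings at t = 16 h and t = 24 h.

Between t = 16 h and t = 24 h the flow falls from 20 to 15 m³/s over 2×4 h = 8 h.
Per-interval ratio K = (15/20)^(1/2) = 0.8660; K_d = K^(24/4) = 0.422.

K_d ≈ 0.422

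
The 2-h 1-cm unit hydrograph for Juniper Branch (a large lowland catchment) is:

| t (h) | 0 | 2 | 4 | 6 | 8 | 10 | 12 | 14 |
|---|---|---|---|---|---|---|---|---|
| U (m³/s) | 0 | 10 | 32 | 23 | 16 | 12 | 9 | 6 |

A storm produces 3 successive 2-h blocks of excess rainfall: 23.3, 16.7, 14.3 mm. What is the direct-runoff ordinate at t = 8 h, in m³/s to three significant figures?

By discrete convolution, Q_j = Σ (P_i / 10 mm) · U_{j−i}.
At t = 8 h (j=4): Q = (23.3/10)·16 + (16.7/10)·23 + (14.3/10)·32 = 121 m³/s.

Q ≈ 121 m³/s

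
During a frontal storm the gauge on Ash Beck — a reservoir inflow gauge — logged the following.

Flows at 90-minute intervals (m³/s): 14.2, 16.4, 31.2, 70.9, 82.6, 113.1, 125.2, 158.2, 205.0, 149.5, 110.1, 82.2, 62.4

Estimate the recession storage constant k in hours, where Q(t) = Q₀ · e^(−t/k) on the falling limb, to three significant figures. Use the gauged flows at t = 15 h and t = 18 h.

On the falling limb, Q drops from 110.1 to 62.4 m³/s between t = 15 h and t = 18 h (Δt = 3 h).
k = −Δt / ln(Q₂/Q₁) = −3 / ln(62.4/110.1) = 5.28 h.

k ≈ 5.28 h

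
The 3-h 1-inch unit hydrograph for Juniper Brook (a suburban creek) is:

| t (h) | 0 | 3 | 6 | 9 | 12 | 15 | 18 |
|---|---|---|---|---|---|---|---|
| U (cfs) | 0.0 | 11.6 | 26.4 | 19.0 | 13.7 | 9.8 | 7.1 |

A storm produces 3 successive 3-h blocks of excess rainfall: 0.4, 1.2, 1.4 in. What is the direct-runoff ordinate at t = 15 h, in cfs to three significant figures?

Q ≈ 47.0 cfs

By discrete convolution, Q_j = Σ (P_i / 1 in) · U_{j−i}.
At t = 15 h (j=5): Q = (0.4/1)·9.8 + (1.2/1)·13.7 + (1.4/1)·19.0 = 47.0 cfs.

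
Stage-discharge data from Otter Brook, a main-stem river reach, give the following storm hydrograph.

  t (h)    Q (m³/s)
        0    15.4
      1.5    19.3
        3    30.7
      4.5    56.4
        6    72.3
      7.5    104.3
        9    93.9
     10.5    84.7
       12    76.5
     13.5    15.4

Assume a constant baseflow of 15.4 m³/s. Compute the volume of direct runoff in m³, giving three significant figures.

Direct-runoff ordinates (Q − Q_b): 0.0, 3.9, 15.3, 41.0, 56.9, 88.9, 78.5, 69.3, 61.1, 0.0 m³/s.
ΣQ_DR = 414.9 m³/s.
With Δt = 1.5 h = 5400 s, V = ΣQ_DR · Δt = 414.9 × 5400 = 2.24 × 10^6 m³.

V ≈ 2.24 × 10^6 m³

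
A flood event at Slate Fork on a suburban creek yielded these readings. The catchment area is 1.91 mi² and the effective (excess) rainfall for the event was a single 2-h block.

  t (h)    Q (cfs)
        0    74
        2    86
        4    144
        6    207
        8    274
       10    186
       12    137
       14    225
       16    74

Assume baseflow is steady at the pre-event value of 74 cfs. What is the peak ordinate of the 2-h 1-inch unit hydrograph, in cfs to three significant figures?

U_p ≈ 166 cfs

Direct runoff: 0.0, 12.0, 70.0, 133.0, 200.0, 112.0, 63.0, 151.0, 0.0 cfs; ΣQ_DR = 741.0 cfs, peak = 200.0 cfs.
Runoff depth d = ΣQ_DR·Δt / A = 741.0 × 7200 / (1.91 mi²) = 1.202 in.
The 1-inch UH is the DRH scaled by (1 in)/d, so U_p = 200.0 × 1/1.202 = 166 cfs.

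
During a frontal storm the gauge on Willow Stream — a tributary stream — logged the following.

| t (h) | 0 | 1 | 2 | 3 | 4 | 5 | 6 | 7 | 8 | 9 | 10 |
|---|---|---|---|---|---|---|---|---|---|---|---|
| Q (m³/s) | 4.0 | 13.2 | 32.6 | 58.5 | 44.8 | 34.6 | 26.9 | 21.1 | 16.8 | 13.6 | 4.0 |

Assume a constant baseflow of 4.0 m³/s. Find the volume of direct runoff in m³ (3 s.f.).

Direct-runoff ordinates (Q − Q_b): 0.0, 9.2, 28.6, 54.5, 40.8, 30.6, 22.9, 17.1, 12.8, 9.6, 0.0 m³/s.
ΣQ_DR = 226.1 m³/s.
With Δt = 1 h = 3600 s, V = ΣQ_DR · Δt = 226.1 × 3600 = 8.14 × 10^5 m³.

V ≈ 8.14 × 10^5 m³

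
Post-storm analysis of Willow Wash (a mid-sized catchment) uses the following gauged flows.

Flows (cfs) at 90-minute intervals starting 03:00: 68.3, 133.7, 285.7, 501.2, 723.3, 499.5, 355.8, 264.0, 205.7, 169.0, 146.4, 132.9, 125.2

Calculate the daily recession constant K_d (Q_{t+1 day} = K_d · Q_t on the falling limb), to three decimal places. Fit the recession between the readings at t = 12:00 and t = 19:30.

K_d ≈ 0.043

Between t = 12:00 and t = 19:30 the flow falls from 355.8 to 132.9 cfs over 5×1.5 h = 7.5 h.
Per-interval ratio K = (132.9/355.8)^(1/5) = 0.8212; K_d = K^(24/1.5) = 0.043.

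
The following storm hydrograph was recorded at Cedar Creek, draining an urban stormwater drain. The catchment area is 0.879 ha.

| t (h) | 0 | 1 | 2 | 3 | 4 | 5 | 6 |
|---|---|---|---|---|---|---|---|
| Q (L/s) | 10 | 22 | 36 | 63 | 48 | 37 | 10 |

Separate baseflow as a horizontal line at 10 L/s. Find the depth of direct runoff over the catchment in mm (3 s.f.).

d ≈ 63.9 mm

Direct runoff: 0.0, 12.0, 26.0, 53.0, 38.0, 27.0, 0.0 L/s; ΣQ_DR = 156.0 L/s.
V = ΣQ_DR · Δt = 156.0 × 3600 s = 5.616 × 10^5 L.
Over A = 0.879 ha, depth = V / A = 63.9 mm.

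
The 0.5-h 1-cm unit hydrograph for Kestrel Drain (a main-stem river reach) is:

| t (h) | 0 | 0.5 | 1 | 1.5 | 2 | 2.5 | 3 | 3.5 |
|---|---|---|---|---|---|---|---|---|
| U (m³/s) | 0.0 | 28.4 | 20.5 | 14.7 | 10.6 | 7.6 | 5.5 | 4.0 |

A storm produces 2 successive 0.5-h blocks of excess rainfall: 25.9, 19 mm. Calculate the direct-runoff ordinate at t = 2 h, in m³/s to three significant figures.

Q ≈ 55.4 m³/s

By discrete convolution, Q_j = Σ (P_i / 10 mm) · U_{j−i}.
At t = 2 h (j=4): Q = (25.9/10)·10.6 + (19/10)·14.7 = 55.4 m³/s.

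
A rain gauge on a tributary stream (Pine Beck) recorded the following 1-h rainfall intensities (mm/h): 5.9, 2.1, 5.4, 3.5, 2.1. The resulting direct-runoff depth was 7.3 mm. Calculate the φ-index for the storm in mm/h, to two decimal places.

Only the 3 blocks with intensity above φ contribute runoff: 5.9, 5.4, 3.5 mm/h.
Σ(I−φ)·Δt = d  ⇒  (5.9+5.4+3.5 − 3φ)·1 = 7.3
φ = (14.80 − 7.3/1) / 3 = 2.50 mm/h.

φ ≈ 2.50 mm/h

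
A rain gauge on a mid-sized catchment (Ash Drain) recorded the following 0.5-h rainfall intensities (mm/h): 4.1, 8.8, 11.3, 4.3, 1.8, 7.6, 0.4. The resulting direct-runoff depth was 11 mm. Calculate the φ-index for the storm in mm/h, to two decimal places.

φ ≈ 2.82 mm/h

Only the 5 blocks with intensity above φ contribute runoff: 4.1, 8.8, 11.3, 4.3, 7.6 mm/h.
Σ(I−φ)·Δt = d  ⇒  (4.1+8.8+11.3+4.3+7.6 − 5φ)·0.5 = 11
φ = (36.10 − 11/0.5) / 5 = 2.82 mm/h.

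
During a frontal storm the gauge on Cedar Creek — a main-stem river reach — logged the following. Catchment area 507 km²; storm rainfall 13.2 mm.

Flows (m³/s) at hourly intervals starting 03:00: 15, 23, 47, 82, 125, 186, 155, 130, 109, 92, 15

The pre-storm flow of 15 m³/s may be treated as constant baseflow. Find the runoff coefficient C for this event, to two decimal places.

C ≈ 0.44

ΣQ_DR = 814.0 m³/s; V = ΣQ_DR·Δt = 2.930 × 10^6 m³.
Runoff depth d = V / A = 5.780 mm.
C = d / P = 5.780 / 13.2 = 0.44.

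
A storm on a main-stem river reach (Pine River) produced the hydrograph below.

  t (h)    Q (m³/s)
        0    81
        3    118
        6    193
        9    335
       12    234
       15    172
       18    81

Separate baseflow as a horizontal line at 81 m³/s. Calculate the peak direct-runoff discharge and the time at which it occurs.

Subtracting baseflow gives direct-runoff ordinates: 0.0, 37.0, 112.0, 254.0, 153.0, 91.0, 0.0 m³/s.
The maximum is 254.0 m³/s, occurring at the reading for t = 9 h.

Q_p = 254.0 m³/s at t = 9 h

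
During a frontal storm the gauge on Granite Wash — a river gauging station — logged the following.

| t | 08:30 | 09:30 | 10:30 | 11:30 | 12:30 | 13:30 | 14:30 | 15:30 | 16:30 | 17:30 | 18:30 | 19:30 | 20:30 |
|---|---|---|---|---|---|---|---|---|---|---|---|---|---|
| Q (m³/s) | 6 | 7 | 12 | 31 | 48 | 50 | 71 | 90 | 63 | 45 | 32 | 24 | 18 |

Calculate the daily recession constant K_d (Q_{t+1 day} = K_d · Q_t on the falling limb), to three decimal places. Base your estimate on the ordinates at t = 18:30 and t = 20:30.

K_d ≈ 0.001

Between t = 18:30 and t = 20:30 the flow falls from 32 to 18 m³/s over 2×1 h = 2 h.
Per-interval ratio K = (18/32)^(1/2) = 0.7500; K_d = K^(24/1) = 0.001.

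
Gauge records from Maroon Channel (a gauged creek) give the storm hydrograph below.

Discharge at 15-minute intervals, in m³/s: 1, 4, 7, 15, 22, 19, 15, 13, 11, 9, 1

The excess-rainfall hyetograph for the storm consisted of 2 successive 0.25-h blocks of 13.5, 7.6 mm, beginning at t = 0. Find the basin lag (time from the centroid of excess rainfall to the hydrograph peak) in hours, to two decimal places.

t_L ≈ 0.78 h

Centroid of excess rainfall: t_c = Σ P_i·t̄_i / ΣP_i = 0.2150 h (block centres at 0.125, 0.375 h).
Hydrograph peak occurs at t = 1 h, so basin lag t_L = 1 − 0.2150 = 0.78 h.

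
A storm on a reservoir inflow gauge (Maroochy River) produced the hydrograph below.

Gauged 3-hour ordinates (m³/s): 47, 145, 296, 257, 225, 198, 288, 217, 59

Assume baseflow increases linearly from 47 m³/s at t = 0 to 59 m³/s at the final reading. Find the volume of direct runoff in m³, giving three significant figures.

V ≈ 1.36 × 10^7 m³

Direct-runoff ordinates (Q − Q_b): 0.00, 96.50, 246.00, 205.50, 172.00, 143.50, 232.00, 159.50, 0.00 m³/s.
ΣQ_DR = 1255 m³/s.
With Δt = 3 h = 10800 s, V = ΣQ_DR · Δt = 1255 × 10800 = 1.36 × 10^7 m³.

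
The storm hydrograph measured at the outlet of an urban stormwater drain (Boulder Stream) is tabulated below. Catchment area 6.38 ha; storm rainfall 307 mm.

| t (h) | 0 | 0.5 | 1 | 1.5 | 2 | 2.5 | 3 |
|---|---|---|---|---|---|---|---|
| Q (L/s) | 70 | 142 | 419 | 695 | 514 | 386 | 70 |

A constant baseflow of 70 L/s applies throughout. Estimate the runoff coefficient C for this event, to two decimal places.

C ≈ 0.17

ΣQ_DR = 1806 L/s; V = ΣQ_DR·Δt = 3.251 × 10^6 L.
Runoff depth d = V / A = 50.95 mm.
C = d / P = 50.95 / 307 = 0.17.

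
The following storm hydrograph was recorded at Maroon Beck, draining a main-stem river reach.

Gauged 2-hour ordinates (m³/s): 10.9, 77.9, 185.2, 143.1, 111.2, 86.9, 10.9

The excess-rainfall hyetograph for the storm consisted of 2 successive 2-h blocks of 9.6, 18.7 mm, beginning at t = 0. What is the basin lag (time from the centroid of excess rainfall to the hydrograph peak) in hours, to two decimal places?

Centroid of excess rainfall: t_c = Σ P_i·t̄_i / ΣP_i = 2.3216 h (block centres at 1, 3 h).
Hydrograph peak occurs at t = 4 h, so basin lag t_L = 4 − 2.3216 = 1.68 h.

t_L ≈ 1.68 h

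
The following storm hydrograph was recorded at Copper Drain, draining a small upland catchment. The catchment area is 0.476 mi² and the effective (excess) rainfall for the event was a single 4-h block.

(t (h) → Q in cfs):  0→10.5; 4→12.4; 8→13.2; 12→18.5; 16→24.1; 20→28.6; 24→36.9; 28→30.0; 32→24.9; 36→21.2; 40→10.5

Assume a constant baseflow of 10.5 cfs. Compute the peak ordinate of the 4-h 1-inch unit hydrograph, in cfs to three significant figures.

U_p ≈ 17.6 cfs

Direct runoff: 0.0, 1.9, 2.7, 8.0, 13.6, 18.1, 26.4, 19.5, 14.4, 10.7, 0.0 cfs; ΣQ_DR = 115.3 cfs, peak = 26.4 cfs.
Runoff depth d = ΣQ_DR·Δt / A = 115.3 × 14400 / (0.476 mi²) = 1.501 in.
The 1-inch UH is the DRH scaled by (1 in)/d, so U_p = 26.4 × 1/1.501 = 17.6 cfs.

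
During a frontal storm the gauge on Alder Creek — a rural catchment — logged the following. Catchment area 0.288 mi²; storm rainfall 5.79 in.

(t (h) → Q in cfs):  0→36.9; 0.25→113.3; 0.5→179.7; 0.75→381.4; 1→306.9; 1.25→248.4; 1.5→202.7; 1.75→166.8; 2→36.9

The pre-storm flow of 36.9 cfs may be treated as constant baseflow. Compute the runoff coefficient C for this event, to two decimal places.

C ≈ 0.31

ΣQ_DR = 1341 cfs; V = ΣQ_DR·Δt = 1.207 × 10^6 ft³.
Runoff depth d = V / A = 1.804 in.
C = d / P = 1.804 / 5.79 = 0.31.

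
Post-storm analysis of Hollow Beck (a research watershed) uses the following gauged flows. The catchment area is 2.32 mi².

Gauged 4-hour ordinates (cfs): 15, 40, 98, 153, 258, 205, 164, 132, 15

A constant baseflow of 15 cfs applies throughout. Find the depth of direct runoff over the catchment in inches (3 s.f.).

Direct runoff: 0.0, 25.0, 83.0, 138.0, 243.0, 190.0, 149.0, 117.0, 0.0 cfs; ΣQ_DR = 945.0 cfs.
V = ΣQ_DR · Δt = 945.0 × 14400 s = 1.361 × 10^7 ft³.
Over A = 2.32 mi², depth = V / A = 2.52 in.

d ≈ 2.52 in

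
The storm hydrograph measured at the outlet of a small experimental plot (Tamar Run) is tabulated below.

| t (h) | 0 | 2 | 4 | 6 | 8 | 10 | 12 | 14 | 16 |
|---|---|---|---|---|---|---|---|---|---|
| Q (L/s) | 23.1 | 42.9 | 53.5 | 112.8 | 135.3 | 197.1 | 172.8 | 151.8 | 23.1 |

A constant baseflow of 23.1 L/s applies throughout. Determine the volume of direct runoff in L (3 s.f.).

V ≈ 5.07 × 10^6 L

Direct-runoff ordinates (Q − Q_b): 0.0, 19.8, 30.4, 89.7, 112.2, 174.0, 149.7, 128.7, 0.0 L/s.
ΣQ_DR = 704.5 L/s.
With Δt = 2 h = 7200 s, V = ΣQ_DR · Δt = 704.5 × 7200 = 5.07 × 10^6 L.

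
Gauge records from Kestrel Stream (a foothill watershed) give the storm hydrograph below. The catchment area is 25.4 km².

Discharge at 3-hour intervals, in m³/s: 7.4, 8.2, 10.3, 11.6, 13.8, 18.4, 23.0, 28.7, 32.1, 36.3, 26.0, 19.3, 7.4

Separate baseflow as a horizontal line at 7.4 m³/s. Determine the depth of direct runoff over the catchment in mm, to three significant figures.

Direct runoff: 0.0, 0.8, 2.9, 4.2, 6.4, 11.0, 15.6, 21.3, 24.7, 28.9, 18.6, 11.9, 0.0 m³/s; ΣQ_DR = 146.3 m³/s.
V = ΣQ_DR · Δt = 146.3 × 10800 s = 1.580 × 10^6 m³.
Over A = 25.4 km², depth = V / A = 62.2 mm.

d ≈ 62.2 mm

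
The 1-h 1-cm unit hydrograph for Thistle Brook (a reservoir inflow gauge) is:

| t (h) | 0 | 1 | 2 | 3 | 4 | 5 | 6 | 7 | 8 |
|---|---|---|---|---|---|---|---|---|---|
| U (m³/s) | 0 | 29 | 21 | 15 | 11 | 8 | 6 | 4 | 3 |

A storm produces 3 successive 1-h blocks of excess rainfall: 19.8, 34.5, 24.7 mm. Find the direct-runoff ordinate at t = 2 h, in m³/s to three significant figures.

By discrete convolution, Q_j = Σ (P_i / 10 mm) · U_{j−i}.
At t = 2 h (j=2): Q = (19.8/10)·21 + (34.5/10)·29 + (24.7/10)·0 = 142 m³/s.

Q ≈ 142 m³/s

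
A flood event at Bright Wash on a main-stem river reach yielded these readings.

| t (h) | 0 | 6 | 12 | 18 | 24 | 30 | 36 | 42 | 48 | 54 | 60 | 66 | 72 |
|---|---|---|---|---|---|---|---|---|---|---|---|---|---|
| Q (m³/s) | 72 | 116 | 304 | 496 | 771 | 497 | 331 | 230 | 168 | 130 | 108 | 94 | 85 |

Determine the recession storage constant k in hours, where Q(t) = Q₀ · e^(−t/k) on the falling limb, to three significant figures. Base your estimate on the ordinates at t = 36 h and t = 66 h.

On the falling limb, Q drops from 331 to 94 m³/s between t = 36 h and t = 66 h (Δt = 30 h).
k = −Δt / ln(Q₂/Q₁) = −30 / ln(94/331) = 23.8 h.

k ≈ 23.8 h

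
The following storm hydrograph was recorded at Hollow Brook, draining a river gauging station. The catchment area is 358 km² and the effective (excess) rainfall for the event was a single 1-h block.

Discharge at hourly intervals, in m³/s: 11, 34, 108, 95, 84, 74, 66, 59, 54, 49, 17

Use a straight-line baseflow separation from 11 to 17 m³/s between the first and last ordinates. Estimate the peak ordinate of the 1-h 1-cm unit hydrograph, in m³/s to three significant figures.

U_p ≈ 192 m³/s

Direct runoff: 0.00, 22.40, 95.80, 82.20, 70.60, 60.00, 51.40, 43.80, 38.20, 32.60, 0.00 m³/s; ΣQ_DR = 497.0 m³/s, peak = 95.80 m³/s.
Runoff depth d = ΣQ_DR·Δt / A = 497.0 × 3600 / (358 km²) = 4.998 mm.
The 1-cm UH is the DRH scaled by (10 mm)/d, so U_p = 95.80 × 10/4.998 = 192 m³/s.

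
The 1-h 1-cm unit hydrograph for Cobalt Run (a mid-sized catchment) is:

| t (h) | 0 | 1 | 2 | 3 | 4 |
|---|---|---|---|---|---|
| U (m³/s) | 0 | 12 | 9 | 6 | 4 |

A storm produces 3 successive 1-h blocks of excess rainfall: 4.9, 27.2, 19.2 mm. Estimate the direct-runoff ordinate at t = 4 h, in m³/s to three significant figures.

Q ≈ 35.6 m³/s

By discrete convolution, Q_j = Σ (P_i / 10 mm) · U_{j−i}.
At t = 4 h (j=4): Q = (4.9/10)·4 + (27.2/10)·6 + (19.2/10)·9 = 35.6 m³/s.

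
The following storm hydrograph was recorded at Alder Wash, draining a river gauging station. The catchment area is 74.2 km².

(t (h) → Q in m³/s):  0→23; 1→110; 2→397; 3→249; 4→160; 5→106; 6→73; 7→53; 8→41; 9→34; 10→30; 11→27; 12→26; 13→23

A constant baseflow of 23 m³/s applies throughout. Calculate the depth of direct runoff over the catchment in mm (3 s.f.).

d ≈ 50.0 mm

Direct runoff: 0.0, 87.0, 374.0, 226.0, 137.0, 83.0, 50.0, 30.0, 18.0, 11.0, 7.0, 4.0, 3.0, 0.0 m³/s; ΣQ_DR = 1030 m³/s.
V = ΣQ_DR · Δt = 1030 × 3600 s = 3.708 × 10^6 m³.
Over A = 74.2 km², depth = V / A = 50.0 mm.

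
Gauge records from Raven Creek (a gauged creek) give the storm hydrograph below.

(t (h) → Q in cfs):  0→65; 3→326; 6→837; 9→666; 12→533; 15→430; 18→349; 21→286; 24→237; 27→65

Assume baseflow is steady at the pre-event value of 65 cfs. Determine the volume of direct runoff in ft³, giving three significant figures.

Direct-runoff ordinates (Q − Q_b): 0.0, 261.0, 772.0, 601.0, 468.0, 365.0, 284.0, 221.0, 172.0, 0.0 cfs.
ΣQ_DR = 3144 cfs.
With Δt = 3 h = 10800 s, V = ΣQ_DR · Δt = 3144 × 10800 = 3.40 × 10^7 ft³.

V ≈ 3.40 × 10^7 ft³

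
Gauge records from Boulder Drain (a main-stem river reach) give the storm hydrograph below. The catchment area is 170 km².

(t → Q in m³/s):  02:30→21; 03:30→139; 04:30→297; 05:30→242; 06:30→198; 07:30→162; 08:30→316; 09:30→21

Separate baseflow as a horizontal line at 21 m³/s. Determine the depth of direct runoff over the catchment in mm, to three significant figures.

d ≈ 26.0 mm

Direct runoff: 0.0, 118.0, 276.0, 221.0, 177.0, 141.0, 295.0, 0.0 m³/s; ΣQ_DR = 1228 m³/s.
V = ΣQ_DR · Δt = 1228 × 3600 s = 4.421 × 10^6 m³.
Over A = 170 km², depth = V / A = 26.0 mm.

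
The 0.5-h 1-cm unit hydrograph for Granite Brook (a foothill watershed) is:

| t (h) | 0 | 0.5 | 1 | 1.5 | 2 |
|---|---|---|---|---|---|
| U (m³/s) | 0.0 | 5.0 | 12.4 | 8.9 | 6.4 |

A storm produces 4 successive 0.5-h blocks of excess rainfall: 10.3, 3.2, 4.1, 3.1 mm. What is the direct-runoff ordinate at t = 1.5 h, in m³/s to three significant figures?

Q ≈ 15.2 m³/s

By discrete convolution, Q_j = Σ (P_i / 10 mm) · U_{j−i}.
At t = 1.5 h (j=3): Q = (10.3/10)·8.9 + (3.2/10)·12.4 + (4.1/10)·5.0 + (3.1/10)·0.0 = 15.2 m³/s.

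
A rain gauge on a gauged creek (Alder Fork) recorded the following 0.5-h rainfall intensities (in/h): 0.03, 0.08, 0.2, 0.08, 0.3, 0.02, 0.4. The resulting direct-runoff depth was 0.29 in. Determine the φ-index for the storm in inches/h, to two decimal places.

Only the 3 blocks with intensity above φ contribute runoff: 0.2, 0.3, 0.4 in/h.
Σ(I−φ)·Δt = d  ⇒  (0.2+0.3+0.4 − 3φ)·0.5 = 0.29
φ = (0.9000 − 0.29/0.5) / 3 = 0.11 in/h.

φ ≈ 0.11 in/h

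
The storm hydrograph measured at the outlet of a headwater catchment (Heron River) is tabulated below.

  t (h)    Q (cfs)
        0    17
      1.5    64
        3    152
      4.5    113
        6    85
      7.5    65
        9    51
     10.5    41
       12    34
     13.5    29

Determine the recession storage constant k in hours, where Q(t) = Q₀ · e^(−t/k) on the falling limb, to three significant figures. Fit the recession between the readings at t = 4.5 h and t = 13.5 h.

k ≈ 6.62 h

On the falling limb, Q drops from 113 to 29 cfs between t = 4.5 h and t = 13.5 h (Δt = 9 h).
k = −Δt / ln(Q₂/Q₁) = −9 / ln(29/113) = 6.62 h.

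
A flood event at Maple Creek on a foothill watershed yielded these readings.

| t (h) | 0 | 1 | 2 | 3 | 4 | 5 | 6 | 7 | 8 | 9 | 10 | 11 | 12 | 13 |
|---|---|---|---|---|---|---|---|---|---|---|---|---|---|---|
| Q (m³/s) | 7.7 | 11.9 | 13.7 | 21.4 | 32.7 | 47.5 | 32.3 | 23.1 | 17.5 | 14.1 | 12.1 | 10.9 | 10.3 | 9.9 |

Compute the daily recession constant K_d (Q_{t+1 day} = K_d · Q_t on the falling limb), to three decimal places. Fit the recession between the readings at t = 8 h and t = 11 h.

K_d ≈ 0.023

Between t = 8 h and t = 11 h the flow falls from 17.5 to 10.9 m³/s over 3×1 h = 3 h.
Per-interval ratio K = (10.9/17.5)^(1/3) = 0.8540; K_d = K^(24/1) = 0.023.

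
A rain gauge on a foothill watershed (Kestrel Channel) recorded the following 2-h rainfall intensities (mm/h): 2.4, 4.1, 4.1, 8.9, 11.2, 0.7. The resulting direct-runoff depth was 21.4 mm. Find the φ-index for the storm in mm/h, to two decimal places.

Only the 2 blocks with intensity above φ contribute runoff: 8.9, 11.2 mm/h.
Σ(I−φ)·Δt = d  ⇒  (8.9+11.2 − 2φ)·2 = 21.4
φ = (20.10 − 21.4/2) / 2 = 4.70 mm/h.

φ ≈ 4.70 mm/h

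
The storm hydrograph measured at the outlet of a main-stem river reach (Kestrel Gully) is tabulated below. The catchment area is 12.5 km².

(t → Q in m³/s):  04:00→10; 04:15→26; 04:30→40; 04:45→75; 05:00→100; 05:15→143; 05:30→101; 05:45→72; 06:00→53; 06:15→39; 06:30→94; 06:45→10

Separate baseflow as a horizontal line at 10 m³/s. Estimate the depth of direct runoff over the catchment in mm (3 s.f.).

d ≈ 46.3 mm

Direct runoff: 0.0, 16.0, 30.0, 65.0, 90.0, 133.0, 91.0, 62.0, 43.0, 29.0, 84.0, 0.0 m³/s; ΣQ_DR = 643.0 m³/s.
V = ΣQ_DR · Δt = 643.0 × 900 s = 5.787 × 10^5 m³.
Over A = 12.5 km², depth = V / A = 46.3 mm.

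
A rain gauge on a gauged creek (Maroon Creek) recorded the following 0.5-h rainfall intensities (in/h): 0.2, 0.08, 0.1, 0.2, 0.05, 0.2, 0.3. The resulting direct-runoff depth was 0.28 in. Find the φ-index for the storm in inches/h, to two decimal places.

φ ≈ 0.09 in/h

Only the 5 blocks with intensity above φ contribute runoff: 0.2, 0.1, 0.2, 0.2, 0.3 in/h.
Σ(I−φ)·Δt = d  ⇒  (0.2+0.1+0.2+0.2+0.3 − 5φ)·0.5 = 0.28
φ = (1.000 − 0.28/0.5) / 5 = 0.09 in/h.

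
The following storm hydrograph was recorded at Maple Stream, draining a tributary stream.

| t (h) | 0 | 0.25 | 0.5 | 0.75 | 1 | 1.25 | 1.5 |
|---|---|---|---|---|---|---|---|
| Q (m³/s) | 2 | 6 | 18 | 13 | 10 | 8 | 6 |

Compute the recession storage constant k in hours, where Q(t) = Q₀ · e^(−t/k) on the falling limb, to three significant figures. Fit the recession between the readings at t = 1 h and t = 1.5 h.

k ≈ 0.979 h

On the falling limb, Q drops from 10 to 6 m³/s between t = 1 h and t = 1.5 h (Δt = 0.5 h).
k = −Δt / ln(Q₂/Q₁) = −0.5 / ln(6/10) = 0.979 h.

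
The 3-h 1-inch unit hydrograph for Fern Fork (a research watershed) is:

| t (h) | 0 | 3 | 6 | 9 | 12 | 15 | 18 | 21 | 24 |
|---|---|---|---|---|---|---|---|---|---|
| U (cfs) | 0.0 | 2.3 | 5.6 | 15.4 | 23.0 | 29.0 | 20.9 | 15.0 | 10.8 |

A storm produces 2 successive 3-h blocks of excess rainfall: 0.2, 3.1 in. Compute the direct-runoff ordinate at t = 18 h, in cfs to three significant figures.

By discrete convolution, Q_j = Σ (P_i / 1 in) · U_{j−i}.
At t = 18 h (j=6): Q = (0.2/1)·20.9 + (3.1/1)·29.0 = 94.1 cfs.

Q ≈ 94.1 cfs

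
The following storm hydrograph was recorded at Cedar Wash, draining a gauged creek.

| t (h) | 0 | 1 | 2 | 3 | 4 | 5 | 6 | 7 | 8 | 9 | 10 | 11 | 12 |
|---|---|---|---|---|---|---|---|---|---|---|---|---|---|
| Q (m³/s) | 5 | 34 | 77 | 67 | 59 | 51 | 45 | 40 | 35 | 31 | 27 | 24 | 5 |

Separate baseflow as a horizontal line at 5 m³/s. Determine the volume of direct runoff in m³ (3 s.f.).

Direct-runoff ordinates (Q − Q_b): 0.0, 29.0, 72.0, 62.0, 54.0, 46.0, 40.0, 35.0, 30.0, 26.0, 22.0, 19.0, 0.0 m³/s.
ΣQ_DR = 435.0 m³/s.
With Δt = 1 h = 3600 s, V = ΣQ_DR · Δt = 435.0 × 3600 = 1.57 × 10^6 m³.

V ≈ 1.57 × 10^6 m³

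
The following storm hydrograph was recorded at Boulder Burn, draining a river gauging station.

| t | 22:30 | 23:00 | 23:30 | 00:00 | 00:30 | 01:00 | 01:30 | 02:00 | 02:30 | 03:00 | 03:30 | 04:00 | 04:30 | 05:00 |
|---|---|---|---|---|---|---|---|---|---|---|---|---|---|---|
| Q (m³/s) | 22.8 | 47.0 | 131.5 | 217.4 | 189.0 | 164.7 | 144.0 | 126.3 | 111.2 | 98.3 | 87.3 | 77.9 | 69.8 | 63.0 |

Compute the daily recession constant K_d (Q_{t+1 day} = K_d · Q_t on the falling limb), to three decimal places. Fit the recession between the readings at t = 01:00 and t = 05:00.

Between t = 01:00 and t = 05:00 the flow falls from 164.7 to 63.0 m³/s over 8×0.5 h = 4 h.
Per-interval ratio K = (63.0/164.7)^(1/8) = 0.8868; K_d = K^(24/0.5) = 0.003.

K_d ≈ 0.003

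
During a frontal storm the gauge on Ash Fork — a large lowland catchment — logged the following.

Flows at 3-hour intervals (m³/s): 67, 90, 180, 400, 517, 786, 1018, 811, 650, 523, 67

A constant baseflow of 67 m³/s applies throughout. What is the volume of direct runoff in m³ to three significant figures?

Direct-runoff ordinates (Q − Q_b): 0.0, 23.0, 113.0, 333.0, 450.0, 719.0, 951.0, 744.0, 583.0, 456.0, 0.0 m³/s.
ΣQ_DR = 4372 m³/s.
With Δt = 3 h = 10800 s, V = ΣQ_DR · Δt = 4372 × 10800 = 4.72 × 10^7 m³.

V ≈ 4.72 × 10^7 m³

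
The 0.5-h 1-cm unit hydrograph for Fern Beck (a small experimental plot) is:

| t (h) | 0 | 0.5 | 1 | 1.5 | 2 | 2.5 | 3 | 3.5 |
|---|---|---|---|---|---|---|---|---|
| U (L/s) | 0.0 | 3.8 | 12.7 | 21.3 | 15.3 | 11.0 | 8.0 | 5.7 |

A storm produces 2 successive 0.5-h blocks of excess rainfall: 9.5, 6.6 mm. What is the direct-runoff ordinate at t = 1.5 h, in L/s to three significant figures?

Q ≈ 28.6 L/s

By discrete convolution, Q_j = Σ (P_i / 10 mm) · U_{j−i}.
At t = 1.5 h (j=3): Q = (9.5/10)·21.3 + (6.6/10)·12.7 = 28.6 L/s.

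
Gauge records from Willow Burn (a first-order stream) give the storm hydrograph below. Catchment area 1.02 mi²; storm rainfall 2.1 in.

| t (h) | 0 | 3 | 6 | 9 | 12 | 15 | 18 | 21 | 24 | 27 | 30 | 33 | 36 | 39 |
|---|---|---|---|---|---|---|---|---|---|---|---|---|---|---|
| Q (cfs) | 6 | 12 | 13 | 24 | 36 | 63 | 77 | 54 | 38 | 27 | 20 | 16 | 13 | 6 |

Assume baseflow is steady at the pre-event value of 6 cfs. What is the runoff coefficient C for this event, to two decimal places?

ΣQ_DR = 321.0 cfs; V = ΣQ_DR·Δt = 3.467 × 10^6 ft³.
Runoff depth d = V / A = 1.463 in.
C = d / P = 1.463 / 2.1 = 0.70.

C ≈ 0.70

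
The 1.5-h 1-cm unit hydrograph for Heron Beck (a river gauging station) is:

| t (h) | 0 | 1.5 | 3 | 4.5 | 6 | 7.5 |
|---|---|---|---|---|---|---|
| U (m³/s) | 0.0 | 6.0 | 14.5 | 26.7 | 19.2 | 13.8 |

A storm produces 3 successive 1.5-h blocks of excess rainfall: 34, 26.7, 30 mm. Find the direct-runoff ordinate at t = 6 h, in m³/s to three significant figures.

Q ≈ 180 m³/s

By discrete convolution, Q_j = Σ (P_i / 10 mm) · U_{j−i}.
At t = 6 h (j=4): Q = (34/10)·19.2 + (26.7/10)·26.7 + (30/10)·14.5 = 180 m³/s.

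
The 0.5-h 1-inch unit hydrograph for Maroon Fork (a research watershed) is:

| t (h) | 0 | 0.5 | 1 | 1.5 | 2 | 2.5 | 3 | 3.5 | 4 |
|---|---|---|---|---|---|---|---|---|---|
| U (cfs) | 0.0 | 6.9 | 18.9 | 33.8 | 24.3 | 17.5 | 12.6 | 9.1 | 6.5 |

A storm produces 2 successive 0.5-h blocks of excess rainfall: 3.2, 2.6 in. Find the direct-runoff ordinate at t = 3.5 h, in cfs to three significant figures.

By discrete convolution, Q_j = Σ (P_i / 1 in) · U_{j−i}.
At t = 3.5 h (j=7): Q = (3.2/1)·9.1 + (2.6/1)·12.6 = 61.9 cfs.

Q ≈ 61.9 cfs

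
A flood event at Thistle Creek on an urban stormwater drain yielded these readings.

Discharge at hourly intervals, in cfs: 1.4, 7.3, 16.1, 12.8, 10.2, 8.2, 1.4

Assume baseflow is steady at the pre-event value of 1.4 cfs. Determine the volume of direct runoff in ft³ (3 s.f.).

V ≈ 1.71 × 10^5 ft³

Direct-runoff ordinates (Q − Q_b): 0.0, 5.9, 14.7, 11.4, 8.8, 6.8, 0.0 cfs.
ΣQ_DR = 47.60 cfs.
With Δt = 1 h = 3600 s, V = ΣQ_DR · Δt = 47.60 × 3600 = 1.71 × 10^5 ft³.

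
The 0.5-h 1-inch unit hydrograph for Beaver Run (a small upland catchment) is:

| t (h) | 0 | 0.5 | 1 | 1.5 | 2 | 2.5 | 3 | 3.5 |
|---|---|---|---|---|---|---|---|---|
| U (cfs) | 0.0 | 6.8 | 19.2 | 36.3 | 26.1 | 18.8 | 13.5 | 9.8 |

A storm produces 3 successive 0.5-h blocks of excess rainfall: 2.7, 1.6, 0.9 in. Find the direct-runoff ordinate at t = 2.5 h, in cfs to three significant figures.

Q ≈ 125 cfs

By discrete convolution, Q_j = Σ (P_i / 1 in) · U_{j−i}.
At t = 2.5 h (j=5): Q = (2.7/1)·18.8 + (1.6/1)·26.1 + (0.9/1)·36.3 = 125 cfs.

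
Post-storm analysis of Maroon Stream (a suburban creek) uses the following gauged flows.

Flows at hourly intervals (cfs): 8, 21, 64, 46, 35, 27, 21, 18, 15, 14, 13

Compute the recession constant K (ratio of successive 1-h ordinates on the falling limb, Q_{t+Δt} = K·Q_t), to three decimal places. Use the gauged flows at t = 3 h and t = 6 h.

Using the recession-limb readings at t = 3 h and t = 6 h: Q falls from 46 to 21 cfs over 3 intervals.
K = (Q₂/Q₁)^(1/3) = (21/46)^(1/3) = 0.770.

K ≈ 0.770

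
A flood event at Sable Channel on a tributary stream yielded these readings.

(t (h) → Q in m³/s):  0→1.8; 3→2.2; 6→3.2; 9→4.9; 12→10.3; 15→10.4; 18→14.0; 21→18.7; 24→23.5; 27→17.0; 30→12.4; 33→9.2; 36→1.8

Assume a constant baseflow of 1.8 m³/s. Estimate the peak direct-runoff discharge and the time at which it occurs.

Subtracting baseflow gives direct-runoff ordinates: 0.0, 0.4, 1.4, 3.1, 8.5, 8.6, 12.2, 16.9, 21.7, 15.2, 10.6, 7.4, 0.0 m³/s.
The maximum is 21.7 m³/s, occurring at the reading for t = 24 h.

Q_p = 21.7 m³/s at t = 24 h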